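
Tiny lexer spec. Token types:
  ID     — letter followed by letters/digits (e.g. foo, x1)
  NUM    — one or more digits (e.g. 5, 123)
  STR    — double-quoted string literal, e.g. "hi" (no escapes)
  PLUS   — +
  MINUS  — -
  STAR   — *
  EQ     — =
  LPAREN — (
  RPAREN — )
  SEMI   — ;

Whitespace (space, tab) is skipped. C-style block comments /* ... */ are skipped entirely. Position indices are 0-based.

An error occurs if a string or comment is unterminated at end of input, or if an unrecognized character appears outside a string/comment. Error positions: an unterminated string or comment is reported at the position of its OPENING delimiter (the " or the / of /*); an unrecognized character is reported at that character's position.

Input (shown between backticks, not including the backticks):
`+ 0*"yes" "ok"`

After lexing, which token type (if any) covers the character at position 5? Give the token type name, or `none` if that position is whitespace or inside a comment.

Answer: STR

Derivation:
pos=0: emit PLUS '+'
pos=2: emit NUM '0' (now at pos=3)
pos=3: emit STAR '*'
pos=4: enter STRING mode
pos=4: emit STR "yes" (now at pos=9)
pos=10: enter STRING mode
pos=10: emit STR "ok" (now at pos=14)
DONE. 5 tokens: [PLUS, NUM, STAR, STR, STR]
Position 5: char is 'y' -> STR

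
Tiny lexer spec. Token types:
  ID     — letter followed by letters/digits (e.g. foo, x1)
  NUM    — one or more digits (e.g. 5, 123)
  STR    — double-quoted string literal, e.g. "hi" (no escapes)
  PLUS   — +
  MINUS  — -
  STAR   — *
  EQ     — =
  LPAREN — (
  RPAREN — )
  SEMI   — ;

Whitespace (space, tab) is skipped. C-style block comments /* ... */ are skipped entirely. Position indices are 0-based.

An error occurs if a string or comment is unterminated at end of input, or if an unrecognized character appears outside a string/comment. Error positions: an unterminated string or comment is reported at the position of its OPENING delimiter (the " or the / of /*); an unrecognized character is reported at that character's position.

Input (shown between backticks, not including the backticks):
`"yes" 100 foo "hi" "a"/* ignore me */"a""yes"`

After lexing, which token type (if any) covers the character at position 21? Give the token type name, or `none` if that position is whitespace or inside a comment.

Answer: STR

Derivation:
pos=0: enter STRING mode
pos=0: emit STR "yes" (now at pos=5)
pos=6: emit NUM '100' (now at pos=9)
pos=10: emit ID 'foo' (now at pos=13)
pos=14: enter STRING mode
pos=14: emit STR "hi" (now at pos=18)
pos=19: enter STRING mode
pos=19: emit STR "a" (now at pos=22)
pos=22: enter COMMENT mode (saw '/*')
exit COMMENT mode (now at pos=37)
pos=37: enter STRING mode
pos=37: emit STR "a" (now at pos=40)
pos=40: enter STRING mode
pos=40: emit STR "yes" (now at pos=45)
DONE. 7 tokens: [STR, NUM, ID, STR, STR, STR, STR]
Position 21: char is '"' -> STR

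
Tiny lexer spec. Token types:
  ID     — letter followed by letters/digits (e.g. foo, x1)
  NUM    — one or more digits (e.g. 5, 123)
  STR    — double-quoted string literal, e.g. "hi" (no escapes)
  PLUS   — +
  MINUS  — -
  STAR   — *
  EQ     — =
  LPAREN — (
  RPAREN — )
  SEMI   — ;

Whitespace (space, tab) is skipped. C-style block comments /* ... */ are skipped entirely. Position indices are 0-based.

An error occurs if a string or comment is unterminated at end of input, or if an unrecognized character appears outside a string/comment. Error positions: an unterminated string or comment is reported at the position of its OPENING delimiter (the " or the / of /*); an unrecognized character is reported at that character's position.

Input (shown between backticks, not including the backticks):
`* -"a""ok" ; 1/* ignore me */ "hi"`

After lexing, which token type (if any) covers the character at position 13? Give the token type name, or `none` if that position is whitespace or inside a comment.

Answer: NUM

Derivation:
pos=0: emit STAR '*'
pos=2: emit MINUS '-'
pos=3: enter STRING mode
pos=3: emit STR "a" (now at pos=6)
pos=6: enter STRING mode
pos=6: emit STR "ok" (now at pos=10)
pos=11: emit SEMI ';'
pos=13: emit NUM '1' (now at pos=14)
pos=14: enter COMMENT mode (saw '/*')
exit COMMENT mode (now at pos=29)
pos=30: enter STRING mode
pos=30: emit STR "hi" (now at pos=34)
DONE. 7 tokens: [STAR, MINUS, STR, STR, SEMI, NUM, STR]
Position 13: char is '1' -> NUM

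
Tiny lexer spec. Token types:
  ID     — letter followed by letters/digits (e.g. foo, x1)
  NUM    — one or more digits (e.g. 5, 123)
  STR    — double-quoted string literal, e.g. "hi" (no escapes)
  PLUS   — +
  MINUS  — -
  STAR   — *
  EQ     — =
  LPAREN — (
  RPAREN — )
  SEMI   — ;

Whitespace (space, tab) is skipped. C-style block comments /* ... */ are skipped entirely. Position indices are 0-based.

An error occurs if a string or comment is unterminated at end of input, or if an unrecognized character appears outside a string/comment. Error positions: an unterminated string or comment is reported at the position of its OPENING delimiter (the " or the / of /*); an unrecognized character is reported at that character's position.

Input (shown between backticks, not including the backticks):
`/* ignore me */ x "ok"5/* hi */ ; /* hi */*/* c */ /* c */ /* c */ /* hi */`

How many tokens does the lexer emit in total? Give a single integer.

pos=0: enter COMMENT mode (saw '/*')
exit COMMENT mode (now at pos=15)
pos=16: emit ID 'x' (now at pos=17)
pos=18: enter STRING mode
pos=18: emit STR "ok" (now at pos=22)
pos=22: emit NUM '5' (now at pos=23)
pos=23: enter COMMENT mode (saw '/*')
exit COMMENT mode (now at pos=31)
pos=32: emit SEMI ';'
pos=34: enter COMMENT mode (saw '/*')
exit COMMENT mode (now at pos=42)
pos=42: emit STAR '*'
pos=43: enter COMMENT mode (saw '/*')
exit COMMENT mode (now at pos=50)
pos=51: enter COMMENT mode (saw '/*')
exit COMMENT mode (now at pos=58)
pos=59: enter COMMENT mode (saw '/*')
exit COMMENT mode (now at pos=66)
pos=67: enter COMMENT mode (saw '/*')
exit COMMENT mode (now at pos=75)
DONE. 5 tokens: [ID, STR, NUM, SEMI, STAR]

Answer: 5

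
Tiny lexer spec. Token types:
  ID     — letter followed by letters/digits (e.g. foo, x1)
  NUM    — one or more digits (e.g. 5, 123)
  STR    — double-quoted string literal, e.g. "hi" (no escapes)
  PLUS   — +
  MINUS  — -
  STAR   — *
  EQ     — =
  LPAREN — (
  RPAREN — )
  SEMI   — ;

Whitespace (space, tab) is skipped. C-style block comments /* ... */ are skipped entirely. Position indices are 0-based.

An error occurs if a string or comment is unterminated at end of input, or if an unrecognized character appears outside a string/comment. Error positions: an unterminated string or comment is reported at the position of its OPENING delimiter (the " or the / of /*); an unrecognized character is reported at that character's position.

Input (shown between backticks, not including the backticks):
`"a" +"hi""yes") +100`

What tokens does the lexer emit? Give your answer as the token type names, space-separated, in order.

pos=0: enter STRING mode
pos=0: emit STR "a" (now at pos=3)
pos=4: emit PLUS '+'
pos=5: enter STRING mode
pos=5: emit STR "hi" (now at pos=9)
pos=9: enter STRING mode
pos=9: emit STR "yes" (now at pos=14)
pos=14: emit RPAREN ')'
pos=16: emit PLUS '+'
pos=17: emit NUM '100' (now at pos=20)
DONE. 7 tokens: [STR, PLUS, STR, STR, RPAREN, PLUS, NUM]

Answer: STR PLUS STR STR RPAREN PLUS NUM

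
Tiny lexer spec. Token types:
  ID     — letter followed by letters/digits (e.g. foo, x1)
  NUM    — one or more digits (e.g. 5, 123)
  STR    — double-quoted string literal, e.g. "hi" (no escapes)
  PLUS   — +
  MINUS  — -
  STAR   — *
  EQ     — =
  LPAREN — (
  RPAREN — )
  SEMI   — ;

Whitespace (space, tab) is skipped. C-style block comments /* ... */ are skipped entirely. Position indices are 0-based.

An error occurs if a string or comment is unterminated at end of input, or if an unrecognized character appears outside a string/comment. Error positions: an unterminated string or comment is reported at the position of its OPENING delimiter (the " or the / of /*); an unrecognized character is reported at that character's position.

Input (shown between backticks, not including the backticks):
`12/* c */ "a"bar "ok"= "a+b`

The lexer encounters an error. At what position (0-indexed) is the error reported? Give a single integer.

pos=0: emit NUM '12' (now at pos=2)
pos=2: enter COMMENT mode (saw '/*')
exit COMMENT mode (now at pos=9)
pos=10: enter STRING mode
pos=10: emit STR "a" (now at pos=13)
pos=13: emit ID 'bar' (now at pos=16)
pos=17: enter STRING mode
pos=17: emit STR "ok" (now at pos=21)
pos=21: emit EQ '='
pos=23: enter STRING mode
pos=23: ERROR — unterminated string

Answer: 23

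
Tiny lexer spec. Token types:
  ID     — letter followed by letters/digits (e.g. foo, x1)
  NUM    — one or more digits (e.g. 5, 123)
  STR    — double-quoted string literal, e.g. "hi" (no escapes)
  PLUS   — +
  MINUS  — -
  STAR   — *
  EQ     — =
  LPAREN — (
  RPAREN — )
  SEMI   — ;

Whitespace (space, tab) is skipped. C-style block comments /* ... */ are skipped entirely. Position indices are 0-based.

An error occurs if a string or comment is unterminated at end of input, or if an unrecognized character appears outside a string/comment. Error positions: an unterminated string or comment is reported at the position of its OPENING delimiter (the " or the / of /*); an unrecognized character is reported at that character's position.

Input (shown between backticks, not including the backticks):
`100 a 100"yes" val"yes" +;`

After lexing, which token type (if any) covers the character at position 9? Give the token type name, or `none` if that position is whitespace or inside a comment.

Answer: STR

Derivation:
pos=0: emit NUM '100' (now at pos=3)
pos=4: emit ID 'a' (now at pos=5)
pos=6: emit NUM '100' (now at pos=9)
pos=9: enter STRING mode
pos=9: emit STR "yes" (now at pos=14)
pos=15: emit ID 'val' (now at pos=18)
pos=18: enter STRING mode
pos=18: emit STR "yes" (now at pos=23)
pos=24: emit PLUS '+'
pos=25: emit SEMI ';'
DONE. 8 tokens: [NUM, ID, NUM, STR, ID, STR, PLUS, SEMI]
Position 9: char is '"' -> STR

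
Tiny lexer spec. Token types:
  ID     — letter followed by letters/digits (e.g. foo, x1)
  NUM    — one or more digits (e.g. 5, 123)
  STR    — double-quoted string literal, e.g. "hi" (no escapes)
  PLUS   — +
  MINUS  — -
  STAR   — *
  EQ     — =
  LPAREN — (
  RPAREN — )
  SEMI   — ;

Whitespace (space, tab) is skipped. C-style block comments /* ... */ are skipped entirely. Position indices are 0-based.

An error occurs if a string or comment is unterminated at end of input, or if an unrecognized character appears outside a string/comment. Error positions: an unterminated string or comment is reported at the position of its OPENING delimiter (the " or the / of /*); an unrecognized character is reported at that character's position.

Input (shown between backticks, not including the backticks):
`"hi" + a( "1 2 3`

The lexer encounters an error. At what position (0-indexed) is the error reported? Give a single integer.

Answer: 10

Derivation:
pos=0: enter STRING mode
pos=0: emit STR "hi" (now at pos=4)
pos=5: emit PLUS '+'
pos=7: emit ID 'a' (now at pos=8)
pos=8: emit LPAREN '('
pos=10: enter STRING mode
pos=10: ERROR — unterminated string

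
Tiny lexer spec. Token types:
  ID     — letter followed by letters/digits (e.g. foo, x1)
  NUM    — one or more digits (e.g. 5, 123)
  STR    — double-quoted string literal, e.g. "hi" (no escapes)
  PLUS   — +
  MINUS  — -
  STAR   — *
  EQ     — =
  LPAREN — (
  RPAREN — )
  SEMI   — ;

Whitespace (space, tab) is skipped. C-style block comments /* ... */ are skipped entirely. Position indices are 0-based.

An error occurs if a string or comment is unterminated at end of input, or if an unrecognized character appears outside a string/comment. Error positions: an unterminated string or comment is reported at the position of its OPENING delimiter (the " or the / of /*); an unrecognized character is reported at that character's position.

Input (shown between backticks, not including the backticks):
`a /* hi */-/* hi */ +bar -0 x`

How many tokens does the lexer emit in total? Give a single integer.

pos=0: emit ID 'a' (now at pos=1)
pos=2: enter COMMENT mode (saw '/*')
exit COMMENT mode (now at pos=10)
pos=10: emit MINUS '-'
pos=11: enter COMMENT mode (saw '/*')
exit COMMENT mode (now at pos=19)
pos=20: emit PLUS '+'
pos=21: emit ID 'bar' (now at pos=24)
pos=25: emit MINUS '-'
pos=26: emit NUM '0' (now at pos=27)
pos=28: emit ID 'x' (now at pos=29)
DONE. 7 tokens: [ID, MINUS, PLUS, ID, MINUS, NUM, ID]

Answer: 7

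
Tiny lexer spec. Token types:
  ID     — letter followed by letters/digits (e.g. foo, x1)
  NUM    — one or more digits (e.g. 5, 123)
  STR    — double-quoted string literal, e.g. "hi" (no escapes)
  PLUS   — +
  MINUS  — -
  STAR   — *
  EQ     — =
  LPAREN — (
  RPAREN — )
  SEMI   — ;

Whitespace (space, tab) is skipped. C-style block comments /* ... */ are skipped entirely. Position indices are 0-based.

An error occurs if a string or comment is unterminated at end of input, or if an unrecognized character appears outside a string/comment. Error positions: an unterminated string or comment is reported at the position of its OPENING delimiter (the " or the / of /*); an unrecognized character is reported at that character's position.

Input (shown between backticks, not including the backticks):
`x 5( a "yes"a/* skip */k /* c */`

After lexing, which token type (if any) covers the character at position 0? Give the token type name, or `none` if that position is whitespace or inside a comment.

Answer: ID

Derivation:
pos=0: emit ID 'x' (now at pos=1)
pos=2: emit NUM '5' (now at pos=3)
pos=3: emit LPAREN '('
pos=5: emit ID 'a' (now at pos=6)
pos=7: enter STRING mode
pos=7: emit STR "yes" (now at pos=12)
pos=12: emit ID 'a' (now at pos=13)
pos=13: enter COMMENT mode (saw '/*')
exit COMMENT mode (now at pos=23)
pos=23: emit ID 'k' (now at pos=24)
pos=25: enter COMMENT mode (saw '/*')
exit COMMENT mode (now at pos=32)
DONE. 7 tokens: [ID, NUM, LPAREN, ID, STR, ID, ID]
Position 0: char is 'x' -> ID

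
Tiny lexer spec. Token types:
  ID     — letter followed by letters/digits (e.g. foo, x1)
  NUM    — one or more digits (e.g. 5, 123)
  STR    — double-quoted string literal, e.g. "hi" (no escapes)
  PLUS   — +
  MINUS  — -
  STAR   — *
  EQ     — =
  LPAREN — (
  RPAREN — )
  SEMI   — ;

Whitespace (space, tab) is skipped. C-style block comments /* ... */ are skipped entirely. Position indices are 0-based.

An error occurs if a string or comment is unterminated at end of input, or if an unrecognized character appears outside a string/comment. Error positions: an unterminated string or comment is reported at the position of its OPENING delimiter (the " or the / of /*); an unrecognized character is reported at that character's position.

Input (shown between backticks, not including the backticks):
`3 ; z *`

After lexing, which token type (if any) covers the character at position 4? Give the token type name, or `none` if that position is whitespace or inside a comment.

Answer: ID

Derivation:
pos=0: emit NUM '3' (now at pos=1)
pos=2: emit SEMI ';'
pos=4: emit ID 'z' (now at pos=5)
pos=6: emit STAR '*'
DONE. 4 tokens: [NUM, SEMI, ID, STAR]
Position 4: char is 'z' -> ID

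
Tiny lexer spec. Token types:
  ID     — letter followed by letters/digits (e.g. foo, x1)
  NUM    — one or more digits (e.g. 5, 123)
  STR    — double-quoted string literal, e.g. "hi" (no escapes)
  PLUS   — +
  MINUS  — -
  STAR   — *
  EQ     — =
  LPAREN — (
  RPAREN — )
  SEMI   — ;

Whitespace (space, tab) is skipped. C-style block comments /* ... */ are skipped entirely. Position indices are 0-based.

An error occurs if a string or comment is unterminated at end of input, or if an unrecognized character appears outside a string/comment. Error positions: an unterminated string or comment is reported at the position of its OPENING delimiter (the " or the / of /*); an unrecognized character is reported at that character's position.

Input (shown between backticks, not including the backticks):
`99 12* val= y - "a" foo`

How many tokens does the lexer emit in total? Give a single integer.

Answer: 9

Derivation:
pos=0: emit NUM '99' (now at pos=2)
pos=3: emit NUM '12' (now at pos=5)
pos=5: emit STAR '*'
pos=7: emit ID 'val' (now at pos=10)
pos=10: emit EQ '='
pos=12: emit ID 'y' (now at pos=13)
pos=14: emit MINUS '-'
pos=16: enter STRING mode
pos=16: emit STR "a" (now at pos=19)
pos=20: emit ID 'foo' (now at pos=23)
DONE. 9 tokens: [NUM, NUM, STAR, ID, EQ, ID, MINUS, STR, ID]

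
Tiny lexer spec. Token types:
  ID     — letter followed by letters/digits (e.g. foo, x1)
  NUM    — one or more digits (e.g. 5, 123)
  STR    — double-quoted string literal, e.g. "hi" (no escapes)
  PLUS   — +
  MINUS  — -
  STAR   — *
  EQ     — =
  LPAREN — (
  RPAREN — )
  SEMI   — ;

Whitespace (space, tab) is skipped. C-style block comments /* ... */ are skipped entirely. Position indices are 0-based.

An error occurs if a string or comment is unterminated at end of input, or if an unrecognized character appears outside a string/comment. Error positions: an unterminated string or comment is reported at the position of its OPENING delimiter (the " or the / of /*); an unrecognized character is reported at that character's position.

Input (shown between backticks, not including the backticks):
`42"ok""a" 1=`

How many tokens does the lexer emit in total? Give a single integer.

pos=0: emit NUM '42' (now at pos=2)
pos=2: enter STRING mode
pos=2: emit STR "ok" (now at pos=6)
pos=6: enter STRING mode
pos=6: emit STR "a" (now at pos=9)
pos=10: emit NUM '1' (now at pos=11)
pos=11: emit EQ '='
DONE. 5 tokens: [NUM, STR, STR, NUM, EQ]

Answer: 5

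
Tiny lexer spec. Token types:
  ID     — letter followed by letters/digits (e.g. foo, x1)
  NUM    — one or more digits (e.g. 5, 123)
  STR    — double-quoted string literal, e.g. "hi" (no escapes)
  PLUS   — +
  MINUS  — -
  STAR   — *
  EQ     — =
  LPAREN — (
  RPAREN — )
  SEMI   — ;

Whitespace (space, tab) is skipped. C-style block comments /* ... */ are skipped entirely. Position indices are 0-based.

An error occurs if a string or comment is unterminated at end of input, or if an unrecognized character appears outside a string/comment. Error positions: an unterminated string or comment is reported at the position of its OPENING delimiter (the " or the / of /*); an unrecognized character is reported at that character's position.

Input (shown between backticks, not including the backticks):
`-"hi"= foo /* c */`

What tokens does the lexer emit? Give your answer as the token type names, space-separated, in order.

Answer: MINUS STR EQ ID

Derivation:
pos=0: emit MINUS '-'
pos=1: enter STRING mode
pos=1: emit STR "hi" (now at pos=5)
pos=5: emit EQ '='
pos=7: emit ID 'foo' (now at pos=10)
pos=11: enter COMMENT mode (saw '/*')
exit COMMENT mode (now at pos=18)
DONE. 4 tokens: [MINUS, STR, EQ, ID]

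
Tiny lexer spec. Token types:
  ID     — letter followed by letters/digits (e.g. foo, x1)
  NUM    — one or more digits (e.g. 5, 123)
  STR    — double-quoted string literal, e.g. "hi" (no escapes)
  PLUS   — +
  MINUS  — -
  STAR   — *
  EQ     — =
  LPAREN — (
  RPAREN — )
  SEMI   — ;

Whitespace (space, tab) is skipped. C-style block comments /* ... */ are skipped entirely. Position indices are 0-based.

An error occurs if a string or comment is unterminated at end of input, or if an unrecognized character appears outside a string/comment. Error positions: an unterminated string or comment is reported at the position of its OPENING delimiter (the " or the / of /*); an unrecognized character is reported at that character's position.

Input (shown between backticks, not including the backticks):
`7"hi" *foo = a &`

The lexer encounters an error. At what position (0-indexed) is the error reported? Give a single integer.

Answer: 15

Derivation:
pos=0: emit NUM '7' (now at pos=1)
pos=1: enter STRING mode
pos=1: emit STR "hi" (now at pos=5)
pos=6: emit STAR '*'
pos=7: emit ID 'foo' (now at pos=10)
pos=11: emit EQ '='
pos=13: emit ID 'a' (now at pos=14)
pos=15: ERROR — unrecognized char '&'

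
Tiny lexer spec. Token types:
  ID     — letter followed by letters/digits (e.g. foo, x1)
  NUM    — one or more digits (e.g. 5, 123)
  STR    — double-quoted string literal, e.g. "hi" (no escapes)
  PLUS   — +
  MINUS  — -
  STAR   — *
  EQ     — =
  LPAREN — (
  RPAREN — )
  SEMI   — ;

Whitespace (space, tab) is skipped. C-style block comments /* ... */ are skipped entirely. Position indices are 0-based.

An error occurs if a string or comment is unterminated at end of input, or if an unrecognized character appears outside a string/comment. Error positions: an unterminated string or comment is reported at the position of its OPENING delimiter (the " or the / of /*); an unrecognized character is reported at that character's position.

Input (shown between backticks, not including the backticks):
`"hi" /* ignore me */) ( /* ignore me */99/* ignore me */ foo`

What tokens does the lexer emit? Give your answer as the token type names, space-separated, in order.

pos=0: enter STRING mode
pos=0: emit STR "hi" (now at pos=4)
pos=5: enter COMMENT mode (saw '/*')
exit COMMENT mode (now at pos=20)
pos=20: emit RPAREN ')'
pos=22: emit LPAREN '('
pos=24: enter COMMENT mode (saw '/*')
exit COMMENT mode (now at pos=39)
pos=39: emit NUM '99' (now at pos=41)
pos=41: enter COMMENT mode (saw '/*')
exit COMMENT mode (now at pos=56)
pos=57: emit ID 'foo' (now at pos=60)
DONE. 5 tokens: [STR, RPAREN, LPAREN, NUM, ID]

Answer: STR RPAREN LPAREN NUM ID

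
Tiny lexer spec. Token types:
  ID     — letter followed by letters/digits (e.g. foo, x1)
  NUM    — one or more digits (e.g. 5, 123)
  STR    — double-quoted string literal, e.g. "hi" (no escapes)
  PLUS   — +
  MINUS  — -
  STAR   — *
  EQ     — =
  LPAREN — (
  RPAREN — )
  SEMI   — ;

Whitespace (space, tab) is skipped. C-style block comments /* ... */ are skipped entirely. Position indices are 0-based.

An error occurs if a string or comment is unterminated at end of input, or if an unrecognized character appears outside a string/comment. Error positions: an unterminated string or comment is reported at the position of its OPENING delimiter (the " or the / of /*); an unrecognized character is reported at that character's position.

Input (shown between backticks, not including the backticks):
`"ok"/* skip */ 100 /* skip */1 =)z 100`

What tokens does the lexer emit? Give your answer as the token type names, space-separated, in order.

Answer: STR NUM NUM EQ RPAREN ID NUM

Derivation:
pos=0: enter STRING mode
pos=0: emit STR "ok" (now at pos=4)
pos=4: enter COMMENT mode (saw '/*')
exit COMMENT mode (now at pos=14)
pos=15: emit NUM '100' (now at pos=18)
pos=19: enter COMMENT mode (saw '/*')
exit COMMENT mode (now at pos=29)
pos=29: emit NUM '1' (now at pos=30)
pos=31: emit EQ '='
pos=32: emit RPAREN ')'
pos=33: emit ID 'z' (now at pos=34)
pos=35: emit NUM '100' (now at pos=38)
DONE. 7 tokens: [STR, NUM, NUM, EQ, RPAREN, ID, NUM]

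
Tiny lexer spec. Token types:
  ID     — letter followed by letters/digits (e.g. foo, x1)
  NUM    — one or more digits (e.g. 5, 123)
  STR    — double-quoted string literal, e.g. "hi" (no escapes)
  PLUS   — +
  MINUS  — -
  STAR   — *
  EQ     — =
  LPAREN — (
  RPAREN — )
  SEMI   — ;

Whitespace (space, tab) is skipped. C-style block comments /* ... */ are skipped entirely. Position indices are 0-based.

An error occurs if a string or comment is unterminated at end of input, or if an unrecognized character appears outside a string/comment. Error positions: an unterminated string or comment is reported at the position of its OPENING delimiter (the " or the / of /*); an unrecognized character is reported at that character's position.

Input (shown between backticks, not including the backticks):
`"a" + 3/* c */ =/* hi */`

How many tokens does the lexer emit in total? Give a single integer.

Answer: 4

Derivation:
pos=0: enter STRING mode
pos=0: emit STR "a" (now at pos=3)
pos=4: emit PLUS '+'
pos=6: emit NUM '3' (now at pos=7)
pos=7: enter COMMENT mode (saw '/*')
exit COMMENT mode (now at pos=14)
pos=15: emit EQ '='
pos=16: enter COMMENT mode (saw '/*')
exit COMMENT mode (now at pos=24)
DONE. 4 tokens: [STR, PLUS, NUM, EQ]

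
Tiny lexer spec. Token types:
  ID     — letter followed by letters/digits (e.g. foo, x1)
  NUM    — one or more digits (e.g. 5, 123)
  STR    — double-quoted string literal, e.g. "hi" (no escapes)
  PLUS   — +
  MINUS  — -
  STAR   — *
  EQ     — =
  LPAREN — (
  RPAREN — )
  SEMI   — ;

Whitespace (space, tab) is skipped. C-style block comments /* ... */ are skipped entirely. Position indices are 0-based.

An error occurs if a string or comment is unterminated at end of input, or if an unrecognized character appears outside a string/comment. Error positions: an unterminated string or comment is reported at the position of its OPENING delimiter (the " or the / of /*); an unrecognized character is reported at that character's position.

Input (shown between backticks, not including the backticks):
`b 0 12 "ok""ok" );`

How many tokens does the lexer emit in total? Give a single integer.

Answer: 7

Derivation:
pos=0: emit ID 'b' (now at pos=1)
pos=2: emit NUM '0' (now at pos=3)
pos=4: emit NUM '12' (now at pos=6)
pos=7: enter STRING mode
pos=7: emit STR "ok" (now at pos=11)
pos=11: enter STRING mode
pos=11: emit STR "ok" (now at pos=15)
pos=16: emit RPAREN ')'
pos=17: emit SEMI ';'
DONE. 7 tokens: [ID, NUM, NUM, STR, STR, RPAREN, SEMI]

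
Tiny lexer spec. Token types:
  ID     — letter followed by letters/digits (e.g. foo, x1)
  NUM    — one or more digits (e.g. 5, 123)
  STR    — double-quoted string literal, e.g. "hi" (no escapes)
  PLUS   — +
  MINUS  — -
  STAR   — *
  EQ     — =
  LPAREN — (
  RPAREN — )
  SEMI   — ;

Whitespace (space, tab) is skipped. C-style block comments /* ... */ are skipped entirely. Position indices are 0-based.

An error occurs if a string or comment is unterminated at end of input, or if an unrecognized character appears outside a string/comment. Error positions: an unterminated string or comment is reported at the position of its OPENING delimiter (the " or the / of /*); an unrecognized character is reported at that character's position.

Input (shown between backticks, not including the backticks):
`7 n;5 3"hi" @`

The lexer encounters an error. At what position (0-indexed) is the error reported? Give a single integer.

Answer: 12

Derivation:
pos=0: emit NUM '7' (now at pos=1)
pos=2: emit ID 'n' (now at pos=3)
pos=3: emit SEMI ';'
pos=4: emit NUM '5' (now at pos=5)
pos=6: emit NUM '3' (now at pos=7)
pos=7: enter STRING mode
pos=7: emit STR "hi" (now at pos=11)
pos=12: ERROR — unrecognized char '@'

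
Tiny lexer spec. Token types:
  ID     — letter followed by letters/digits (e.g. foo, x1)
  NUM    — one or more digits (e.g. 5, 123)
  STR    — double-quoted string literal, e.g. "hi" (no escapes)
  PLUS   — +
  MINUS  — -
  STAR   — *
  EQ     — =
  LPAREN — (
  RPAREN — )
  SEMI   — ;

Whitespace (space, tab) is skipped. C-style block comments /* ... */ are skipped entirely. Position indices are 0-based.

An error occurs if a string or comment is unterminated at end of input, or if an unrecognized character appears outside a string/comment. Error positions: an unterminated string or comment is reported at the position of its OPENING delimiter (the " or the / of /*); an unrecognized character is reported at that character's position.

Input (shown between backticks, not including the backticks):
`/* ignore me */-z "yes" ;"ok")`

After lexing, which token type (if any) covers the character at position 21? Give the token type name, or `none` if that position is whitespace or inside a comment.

Answer: STR

Derivation:
pos=0: enter COMMENT mode (saw '/*')
exit COMMENT mode (now at pos=15)
pos=15: emit MINUS '-'
pos=16: emit ID 'z' (now at pos=17)
pos=18: enter STRING mode
pos=18: emit STR "yes" (now at pos=23)
pos=24: emit SEMI ';'
pos=25: enter STRING mode
pos=25: emit STR "ok" (now at pos=29)
pos=29: emit RPAREN ')'
DONE. 6 tokens: [MINUS, ID, STR, SEMI, STR, RPAREN]
Position 21: char is 's' -> STR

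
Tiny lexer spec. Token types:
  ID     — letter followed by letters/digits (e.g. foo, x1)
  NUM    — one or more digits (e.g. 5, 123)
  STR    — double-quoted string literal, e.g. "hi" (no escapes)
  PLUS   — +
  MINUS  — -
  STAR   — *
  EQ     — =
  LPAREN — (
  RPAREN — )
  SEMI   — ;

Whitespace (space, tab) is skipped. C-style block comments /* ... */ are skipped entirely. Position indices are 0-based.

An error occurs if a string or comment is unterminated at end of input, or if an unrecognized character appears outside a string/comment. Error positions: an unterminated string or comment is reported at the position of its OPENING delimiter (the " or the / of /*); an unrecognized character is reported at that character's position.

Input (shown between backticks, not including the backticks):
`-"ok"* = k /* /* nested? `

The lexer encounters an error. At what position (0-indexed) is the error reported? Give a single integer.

Answer: 11

Derivation:
pos=0: emit MINUS '-'
pos=1: enter STRING mode
pos=1: emit STR "ok" (now at pos=5)
pos=5: emit STAR '*'
pos=7: emit EQ '='
pos=9: emit ID 'k' (now at pos=10)
pos=11: enter COMMENT mode (saw '/*')
pos=11: ERROR — unterminated comment (reached EOF)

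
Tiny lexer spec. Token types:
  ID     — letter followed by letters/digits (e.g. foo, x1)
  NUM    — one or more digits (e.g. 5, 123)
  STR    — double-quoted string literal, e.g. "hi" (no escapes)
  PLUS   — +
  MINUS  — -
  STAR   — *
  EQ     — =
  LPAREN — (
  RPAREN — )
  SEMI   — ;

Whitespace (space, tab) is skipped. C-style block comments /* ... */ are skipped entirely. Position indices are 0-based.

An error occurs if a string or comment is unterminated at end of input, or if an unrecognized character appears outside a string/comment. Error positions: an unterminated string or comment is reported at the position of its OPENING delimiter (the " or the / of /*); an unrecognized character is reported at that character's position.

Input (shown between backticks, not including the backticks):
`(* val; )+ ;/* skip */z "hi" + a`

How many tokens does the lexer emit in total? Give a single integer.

pos=0: emit LPAREN '('
pos=1: emit STAR '*'
pos=3: emit ID 'val' (now at pos=6)
pos=6: emit SEMI ';'
pos=8: emit RPAREN ')'
pos=9: emit PLUS '+'
pos=11: emit SEMI ';'
pos=12: enter COMMENT mode (saw '/*')
exit COMMENT mode (now at pos=22)
pos=22: emit ID 'z' (now at pos=23)
pos=24: enter STRING mode
pos=24: emit STR "hi" (now at pos=28)
pos=29: emit PLUS '+'
pos=31: emit ID 'a' (now at pos=32)
DONE. 11 tokens: [LPAREN, STAR, ID, SEMI, RPAREN, PLUS, SEMI, ID, STR, PLUS, ID]

Answer: 11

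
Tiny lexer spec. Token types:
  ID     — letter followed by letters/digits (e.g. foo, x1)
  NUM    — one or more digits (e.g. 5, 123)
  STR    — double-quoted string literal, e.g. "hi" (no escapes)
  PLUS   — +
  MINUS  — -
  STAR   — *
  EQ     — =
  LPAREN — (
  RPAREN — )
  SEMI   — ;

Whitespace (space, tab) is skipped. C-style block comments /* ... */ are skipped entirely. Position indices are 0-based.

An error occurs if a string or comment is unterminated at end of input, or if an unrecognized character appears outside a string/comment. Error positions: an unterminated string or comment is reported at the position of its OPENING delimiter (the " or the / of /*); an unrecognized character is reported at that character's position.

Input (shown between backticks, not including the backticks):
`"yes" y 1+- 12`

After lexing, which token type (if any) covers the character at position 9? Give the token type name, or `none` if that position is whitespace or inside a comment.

pos=0: enter STRING mode
pos=0: emit STR "yes" (now at pos=5)
pos=6: emit ID 'y' (now at pos=7)
pos=8: emit NUM '1' (now at pos=9)
pos=9: emit PLUS '+'
pos=10: emit MINUS '-'
pos=12: emit NUM '12' (now at pos=14)
DONE. 6 tokens: [STR, ID, NUM, PLUS, MINUS, NUM]
Position 9: char is '+' -> PLUS

Answer: PLUS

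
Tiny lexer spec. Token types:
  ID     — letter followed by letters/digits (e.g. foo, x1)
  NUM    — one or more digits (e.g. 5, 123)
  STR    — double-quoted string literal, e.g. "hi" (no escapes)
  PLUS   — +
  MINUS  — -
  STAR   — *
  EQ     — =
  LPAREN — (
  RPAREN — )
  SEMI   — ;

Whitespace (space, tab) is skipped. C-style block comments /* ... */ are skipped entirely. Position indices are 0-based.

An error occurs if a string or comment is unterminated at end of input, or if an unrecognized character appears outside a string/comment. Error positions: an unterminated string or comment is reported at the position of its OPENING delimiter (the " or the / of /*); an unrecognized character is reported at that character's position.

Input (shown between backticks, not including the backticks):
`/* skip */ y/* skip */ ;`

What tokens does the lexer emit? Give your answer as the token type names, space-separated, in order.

Answer: ID SEMI

Derivation:
pos=0: enter COMMENT mode (saw '/*')
exit COMMENT mode (now at pos=10)
pos=11: emit ID 'y' (now at pos=12)
pos=12: enter COMMENT mode (saw '/*')
exit COMMENT mode (now at pos=22)
pos=23: emit SEMI ';'
DONE. 2 tokens: [ID, SEMI]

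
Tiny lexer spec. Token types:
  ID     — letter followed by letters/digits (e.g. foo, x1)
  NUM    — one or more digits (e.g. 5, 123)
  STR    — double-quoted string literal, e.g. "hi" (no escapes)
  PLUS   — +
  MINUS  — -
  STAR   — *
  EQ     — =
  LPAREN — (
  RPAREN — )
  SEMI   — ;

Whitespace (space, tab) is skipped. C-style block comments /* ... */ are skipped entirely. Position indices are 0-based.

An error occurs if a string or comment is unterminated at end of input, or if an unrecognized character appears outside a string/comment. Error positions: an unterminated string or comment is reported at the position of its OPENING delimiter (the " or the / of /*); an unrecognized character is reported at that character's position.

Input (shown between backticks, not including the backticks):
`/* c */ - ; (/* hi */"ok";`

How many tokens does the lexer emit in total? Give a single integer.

pos=0: enter COMMENT mode (saw '/*')
exit COMMENT mode (now at pos=7)
pos=8: emit MINUS '-'
pos=10: emit SEMI ';'
pos=12: emit LPAREN '('
pos=13: enter COMMENT mode (saw '/*')
exit COMMENT mode (now at pos=21)
pos=21: enter STRING mode
pos=21: emit STR "ok" (now at pos=25)
pos=25: emit SEMI ';'
DONE. 5 tokens: [MINUS, SEMI, LPAREN, STR, SEMI]

Answer: 5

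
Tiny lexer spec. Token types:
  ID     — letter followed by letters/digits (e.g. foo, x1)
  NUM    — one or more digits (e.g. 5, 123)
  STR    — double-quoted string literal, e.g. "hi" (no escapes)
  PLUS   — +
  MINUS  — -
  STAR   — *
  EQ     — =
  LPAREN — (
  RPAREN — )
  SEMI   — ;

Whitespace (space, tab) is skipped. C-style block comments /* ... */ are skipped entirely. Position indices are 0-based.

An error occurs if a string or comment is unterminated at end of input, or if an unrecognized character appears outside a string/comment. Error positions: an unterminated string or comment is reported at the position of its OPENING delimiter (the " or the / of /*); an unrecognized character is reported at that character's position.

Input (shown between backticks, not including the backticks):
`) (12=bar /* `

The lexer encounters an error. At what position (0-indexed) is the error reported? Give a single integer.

pos=0: emit RPAREN ')'
pos=2: emit LPAREN '('
pos=3: emit NUM '12' (now at pos=5)
pos=5: emit EQ '='
pos=6: emit ID 'bar' (now at pos=9)
pos=10: enter COMMENT mode (saw '/*')
pos=10: ERROR — unterminated comment (reached EOF)

Answer: 10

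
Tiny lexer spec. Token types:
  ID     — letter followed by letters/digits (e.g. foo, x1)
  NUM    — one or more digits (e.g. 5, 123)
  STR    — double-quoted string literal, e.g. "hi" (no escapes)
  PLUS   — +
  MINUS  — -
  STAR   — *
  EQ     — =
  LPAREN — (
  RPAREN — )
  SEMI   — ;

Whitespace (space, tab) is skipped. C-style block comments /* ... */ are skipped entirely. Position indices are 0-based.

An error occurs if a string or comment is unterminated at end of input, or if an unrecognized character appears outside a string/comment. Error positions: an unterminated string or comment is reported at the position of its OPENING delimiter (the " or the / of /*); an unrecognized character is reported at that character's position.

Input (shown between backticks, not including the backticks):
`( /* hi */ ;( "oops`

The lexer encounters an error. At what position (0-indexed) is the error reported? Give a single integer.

pos=0: emit LPAREN '('
pos=2: enter COMMENT mode (saw '/*')
exit COMMENT mode (now at pos=10)
pos=11: emit SEMI ';'
pos=12: emit LPAREN '('
pos=14: enter STRING mode
pos=14: ERROR — unterminated string

Answer: 14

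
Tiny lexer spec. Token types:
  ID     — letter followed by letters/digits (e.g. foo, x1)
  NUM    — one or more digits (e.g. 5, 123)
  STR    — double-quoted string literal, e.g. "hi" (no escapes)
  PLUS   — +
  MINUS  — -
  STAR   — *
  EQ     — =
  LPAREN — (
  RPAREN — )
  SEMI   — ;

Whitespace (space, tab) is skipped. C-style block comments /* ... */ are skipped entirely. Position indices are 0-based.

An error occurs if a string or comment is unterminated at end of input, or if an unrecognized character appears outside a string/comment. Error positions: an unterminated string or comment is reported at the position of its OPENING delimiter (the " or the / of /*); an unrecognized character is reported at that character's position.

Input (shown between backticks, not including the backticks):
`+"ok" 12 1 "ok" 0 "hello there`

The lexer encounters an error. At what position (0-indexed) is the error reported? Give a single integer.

Answer: 18

Derivation:
pos=0: emit PLUS '+'
pos=1: enter STRING mode
pos=1: emit STR "ok" (now at pos=5)
pos=6: emit NUM '12' (now at pos=8)
pos=9: emit NUM '1' (now at pos=10)
pos=11: enter STRING mode
pos=11: emit STR "ok" (now at pos=15)
pos=16: emit NUM '0' (now at pos=17)
pos=18: enter STRING mode
pos=18: ERROR — unterminated string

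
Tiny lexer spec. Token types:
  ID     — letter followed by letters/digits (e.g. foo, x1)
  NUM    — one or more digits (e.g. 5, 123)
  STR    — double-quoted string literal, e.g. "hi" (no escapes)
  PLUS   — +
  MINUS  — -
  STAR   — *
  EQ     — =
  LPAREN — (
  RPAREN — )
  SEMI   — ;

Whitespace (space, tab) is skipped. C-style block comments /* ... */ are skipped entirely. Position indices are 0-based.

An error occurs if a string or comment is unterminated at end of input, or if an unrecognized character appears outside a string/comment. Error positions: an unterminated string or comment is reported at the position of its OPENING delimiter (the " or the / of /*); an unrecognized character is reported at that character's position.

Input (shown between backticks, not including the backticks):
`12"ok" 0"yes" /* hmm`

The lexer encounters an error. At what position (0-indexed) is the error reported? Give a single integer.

Answer: 14

Derivation:
pos=0: emit NUM '12' (now at pos=2)
pos=2: enter STRING mode
pos=2: emit STR "ok" (now at pos=6)
pos=7: emit NUM '0' (now at pos=8)
pos=8: enter STRING mode
pos=8: emit STR "yes" (now at pos=13)
pos=14: enter COMMENT mode (saw '/*')
pos=14: ERROR — unterminated comment (reached EOF)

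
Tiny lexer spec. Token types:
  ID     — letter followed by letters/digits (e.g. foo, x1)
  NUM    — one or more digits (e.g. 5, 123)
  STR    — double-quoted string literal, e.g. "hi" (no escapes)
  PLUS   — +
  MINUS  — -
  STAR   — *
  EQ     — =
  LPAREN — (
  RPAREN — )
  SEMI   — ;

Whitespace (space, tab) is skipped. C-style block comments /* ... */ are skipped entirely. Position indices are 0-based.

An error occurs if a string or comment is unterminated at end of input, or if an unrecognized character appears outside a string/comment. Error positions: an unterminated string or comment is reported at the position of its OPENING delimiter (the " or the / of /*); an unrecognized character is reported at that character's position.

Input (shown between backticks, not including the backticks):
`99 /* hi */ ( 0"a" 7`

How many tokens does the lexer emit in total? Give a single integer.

Answer: 5

Derivation:
pos=0: emit NUM '99' (now at pos=2)
pos=3: enter COMMENT mode (saw '/*')
exit COMMENT mode (now at pos=11)
pos=12: emit LPAREN '('
pos=14: emit NUM '0' (now at pos=15)
pos=15: enter STRING mode
pos=15: emit STR "a" (now at pos=18)
pos=19: emit NUM '7' (now at pos=20)
DONE. 5 tokens: [NUM, LPAREN, NUM, STR, NUM]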